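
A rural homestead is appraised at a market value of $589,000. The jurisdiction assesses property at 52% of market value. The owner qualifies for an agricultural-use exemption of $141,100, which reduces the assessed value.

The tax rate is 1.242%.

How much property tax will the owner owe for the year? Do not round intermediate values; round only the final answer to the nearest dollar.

$2,052

Assessed value = $589,000 × 0.52 = $306,280
Taxable value = $306,280 − $141,100 = $165,180
Tax = $165,180 × 0.01242 = $2,051.5356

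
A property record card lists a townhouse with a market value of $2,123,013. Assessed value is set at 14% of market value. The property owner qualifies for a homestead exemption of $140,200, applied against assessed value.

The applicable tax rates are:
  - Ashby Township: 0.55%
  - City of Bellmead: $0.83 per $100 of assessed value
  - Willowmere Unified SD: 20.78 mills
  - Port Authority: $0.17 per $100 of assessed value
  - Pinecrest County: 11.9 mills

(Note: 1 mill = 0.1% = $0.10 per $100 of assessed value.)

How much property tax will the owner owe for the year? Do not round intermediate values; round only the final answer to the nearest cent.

$7,565.31

Assessed value = $2,123,013 × 0.14 = $297,221.82
Taxable value = $297,221.82 − $140,200 = $157,021.82
Ashby Township: $157,021.82 × 0.0055 = $863.62001
City of Bellmead: $157,021.82 × 0.0083 = $1,303.281106
Willowmere Unified SD: $157,021.82 × 0.02078 = $3,262.9134196
Port Authority: $157,021.82 × 0.0017 = $266.937094
Pinecrest County: $157,021.82 × 0.0119 = $1,868.559658
Total = $7,565.3112876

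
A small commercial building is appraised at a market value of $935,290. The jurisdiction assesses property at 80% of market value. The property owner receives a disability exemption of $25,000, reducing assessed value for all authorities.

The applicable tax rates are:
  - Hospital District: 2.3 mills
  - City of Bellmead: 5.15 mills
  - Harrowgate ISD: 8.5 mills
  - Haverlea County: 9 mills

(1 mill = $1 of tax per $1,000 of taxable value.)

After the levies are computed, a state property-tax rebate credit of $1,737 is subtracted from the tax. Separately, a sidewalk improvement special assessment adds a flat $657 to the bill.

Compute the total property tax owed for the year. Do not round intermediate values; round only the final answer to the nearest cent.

Assessed value = $935,290 × 0.8 = $748,232
Taxable value = $748,232 − $25,000 = $723,232
Hospital District: $723,232 × 0.0023 = $1,663.4336
City of Bellmead: $723,232 × 0.00515 = $3,724.6448
Harrowgate ISD: $723,232 × 0.0085 = $6,147.472
Haverlea County: $723,232 × 0.009 = $6,509.088
Levies subtotal = $18,044.6384
After credit = $18,044.6384 − $1,737 = $16,307.6384
Total = $16,307.6384 + $657 = $16,964.6384

$16,964.64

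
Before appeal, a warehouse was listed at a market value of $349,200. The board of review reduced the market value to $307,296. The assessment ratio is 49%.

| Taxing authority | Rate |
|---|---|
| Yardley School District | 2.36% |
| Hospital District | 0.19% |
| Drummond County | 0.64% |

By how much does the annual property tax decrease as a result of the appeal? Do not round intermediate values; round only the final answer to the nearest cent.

Old assessed value = $349,200 × 0.49 = $171,108
New assessed value = $307,296 × 0.49 = $150,575.04
Combined rate = 0.0236 + 0.0019 + 0.0064 = 0.0319
Old tax = $171,108 × 0.0319 = $5,458.3452
New tax = $150,575.04 × 0.0319 = $4,803.343776
Reduction = $5,458.3452 − $4,803.343776 = $655.001424

$655.00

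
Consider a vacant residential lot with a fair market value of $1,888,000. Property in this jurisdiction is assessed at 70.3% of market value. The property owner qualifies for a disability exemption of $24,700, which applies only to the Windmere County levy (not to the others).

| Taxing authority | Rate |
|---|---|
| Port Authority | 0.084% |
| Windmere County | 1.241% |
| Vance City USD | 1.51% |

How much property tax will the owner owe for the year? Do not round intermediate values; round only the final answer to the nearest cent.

$37,321.41

Assessed value = $1,888,000 × 0.703 = $1,327,264
Port Authority: $1,327,264 × 0.00084 = $1,114.90176
Windmere County: ($1,327,264 − $24,700) × 0.01241 = $1,302,564 × 0.01241 = $16,164.81924
Vance City USD: $1,327,264 × 0.0151 = $20,041.6864
Total = $37,321.4074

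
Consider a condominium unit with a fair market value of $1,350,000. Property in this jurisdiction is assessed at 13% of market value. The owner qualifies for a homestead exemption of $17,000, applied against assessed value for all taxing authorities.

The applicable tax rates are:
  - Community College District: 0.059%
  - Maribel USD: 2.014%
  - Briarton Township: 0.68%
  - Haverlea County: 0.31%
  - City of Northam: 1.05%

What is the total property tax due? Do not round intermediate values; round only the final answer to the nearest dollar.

Assessed value = $1,350,000 × 0.13 = $175,500
Taxable value = $175,500 − $17,000 = $158,500
Community College District: $158,500 × 0.00059 = $93.515
Maribel USD: $158,500 × 0.02014 = $3,192.19
Briarton Township: $158,500 × 0.0068 = $1,077.8
Haverlea County: $158,500 × 0.0031 = $491.35
City of Northam: $158,500 × 0.0105 = $1,664.25
Total = $93.515 + $3,192.19 + $1,077.8 + $491.35 + $1,664.25 = $6,519.105

$6,519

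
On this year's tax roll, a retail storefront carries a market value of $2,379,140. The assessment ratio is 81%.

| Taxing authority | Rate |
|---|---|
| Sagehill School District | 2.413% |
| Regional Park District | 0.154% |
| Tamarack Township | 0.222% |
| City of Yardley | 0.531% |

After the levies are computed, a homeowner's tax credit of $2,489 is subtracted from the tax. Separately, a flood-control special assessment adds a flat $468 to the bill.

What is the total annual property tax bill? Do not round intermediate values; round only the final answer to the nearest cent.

Assessed value = $2,379,140 × 0.81 = $1,927,103.4
Sagehill School District: $1,927,103.4 × 0.02413 = $46,501.005042
Regional Park District: $1,927,103.4 × 0.00154 = $2,967.739236
Tamarack Township: $1,927,103.4 × 0.00222 = $4,278.169548
City of Yardley: $1,927,103.4 × 0.00531 = $10,232.919054
Levies subtotal = $63,979.83288
After credit = $63,979.83288 − $2,489 = $61,490.83288
Total = $61,490.83288 + $468 = $61,958.83288

$61,958.83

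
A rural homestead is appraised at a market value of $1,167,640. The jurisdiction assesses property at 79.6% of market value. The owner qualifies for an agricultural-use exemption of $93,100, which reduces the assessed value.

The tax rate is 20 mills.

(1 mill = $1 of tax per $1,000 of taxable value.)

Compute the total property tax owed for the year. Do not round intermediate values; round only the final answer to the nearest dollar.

Assessed value = $1,167,640 × 0.796 = $929,441.44
Taxable value = $929,441.44 − $93,100 = $836,341.44
Tax = $836,341.44 × 0.02 = $16,726.8288

$16,727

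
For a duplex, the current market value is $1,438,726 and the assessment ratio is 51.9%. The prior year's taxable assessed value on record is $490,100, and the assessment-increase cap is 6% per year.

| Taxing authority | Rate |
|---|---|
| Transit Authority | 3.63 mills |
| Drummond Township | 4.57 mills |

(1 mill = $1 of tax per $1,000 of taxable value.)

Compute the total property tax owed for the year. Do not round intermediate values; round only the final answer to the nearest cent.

Uncapped assessed value = $1,438,726 × 0.519 = $746,698.794
Cap limit = $490,100 × 1.06 = $519,506
Taxable assessed value = min($746,698.794, $519,506) = $519,506 (cap binds)
Transit Authority: $519,506 × 0.00363 = $1,885.80678
Drummond Township: $519,506 × 0.00457 = $2,374.14242
Total = $4,259.9492

$4,259.95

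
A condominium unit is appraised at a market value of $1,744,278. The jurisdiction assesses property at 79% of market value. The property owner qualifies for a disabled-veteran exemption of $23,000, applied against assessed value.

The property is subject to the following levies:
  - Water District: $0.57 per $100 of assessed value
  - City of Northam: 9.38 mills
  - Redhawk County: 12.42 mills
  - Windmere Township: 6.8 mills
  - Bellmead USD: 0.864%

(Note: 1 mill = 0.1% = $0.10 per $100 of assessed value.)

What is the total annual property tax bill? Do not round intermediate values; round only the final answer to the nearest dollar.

Assessed value = $1,744,278 × 0.79 = $1,377,979.62
Taxable value = $1,377,979.62 − $23,000 = $1,354,979.62
Water District: $1,354,979.62 × 0.0057 = $7,723.383834
City of Northam: $1,354,979.62 × 0.00938 = $12,709.7088356
Redhawk County: $1,354,979.62 × 0.01242 = $16,828.8468804
Windmere Township: $1,354,979.62 × 0.0068 = $9,213.861416
Bellmead USD: $1,354,979.62 × 0.00864 = $11,707.0239168
Total = $58,182.8248828

$58,183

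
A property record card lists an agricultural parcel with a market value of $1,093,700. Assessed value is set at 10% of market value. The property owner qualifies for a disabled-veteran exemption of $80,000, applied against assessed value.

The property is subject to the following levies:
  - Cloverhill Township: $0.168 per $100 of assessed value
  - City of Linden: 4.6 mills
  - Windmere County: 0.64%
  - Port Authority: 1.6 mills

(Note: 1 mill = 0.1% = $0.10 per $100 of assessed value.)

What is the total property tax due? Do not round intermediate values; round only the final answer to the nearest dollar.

Assessed value = $1,093,700 × 0.1 = $109,370
Taxable value = $109,370 − $80,000 = $29,370
Cloverhill Township: $29,370 × 0.00168 = $49.3416
City of Linden: $29,370 × 0.0046 = $135.102
Windmere County: $29,370 × 0.0064 = $187.968
Port Authority: $29,370 × 0.0016 = $46.992
Total = $419.4036

$419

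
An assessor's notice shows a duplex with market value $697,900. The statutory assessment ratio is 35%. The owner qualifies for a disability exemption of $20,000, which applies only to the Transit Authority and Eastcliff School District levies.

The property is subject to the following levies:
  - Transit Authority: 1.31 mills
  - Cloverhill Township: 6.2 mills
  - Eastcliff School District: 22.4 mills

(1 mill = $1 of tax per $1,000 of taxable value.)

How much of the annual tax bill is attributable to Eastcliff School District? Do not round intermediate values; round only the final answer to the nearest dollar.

$5,024

Assessed value = $697,900 × 0.35 = $244,265
Eastcliff School District taxable value = $244,265 − $20,000 = $224,265
Eastcliff School District levy = $224,265 × 0.0224 = $5,023.536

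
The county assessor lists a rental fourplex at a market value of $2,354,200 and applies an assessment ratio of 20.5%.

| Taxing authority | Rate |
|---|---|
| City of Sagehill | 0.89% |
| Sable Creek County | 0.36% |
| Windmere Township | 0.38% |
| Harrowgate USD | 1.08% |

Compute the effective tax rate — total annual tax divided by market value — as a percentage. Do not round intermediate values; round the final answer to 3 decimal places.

0.556%

Assessed value = $2,354,200 × 0.205 = $482,611
City of Sagehill: $482,611 × 0.0089 = $4,295.2379
Sable Creek County: $482,611 × 0.0036 = $1,737.3996
Windmere Township: $482,611 × 0.0038 = $1,833.9218
Harrowgate USD: $482,611 × 0.0108 = $5,212.1988
Total tax = $13,078.7581
Effective rate = $13,078.7581 ÷ $2,354,200 = 0.556% of market value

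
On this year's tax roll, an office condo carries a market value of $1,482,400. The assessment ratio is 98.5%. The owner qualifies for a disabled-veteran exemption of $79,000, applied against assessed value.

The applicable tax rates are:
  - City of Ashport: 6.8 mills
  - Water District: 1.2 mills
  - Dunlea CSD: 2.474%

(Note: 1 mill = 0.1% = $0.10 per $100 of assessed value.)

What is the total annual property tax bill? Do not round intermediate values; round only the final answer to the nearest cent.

Assessed value = $1,482,400 × 0.985 = $1,460,164
Taxable value = $1,460,164 − $79,000 = $1,381,164
City of Ashport: $1,381,164 × 0.0068 = $9,391.9152
Water District: $1,381,164 × 0.0012 = $1,657.3968
Dunlea CSD: $1,381,164 × 0.02474 = $34,169.99736
Total = $45,219.30936

$45,219.31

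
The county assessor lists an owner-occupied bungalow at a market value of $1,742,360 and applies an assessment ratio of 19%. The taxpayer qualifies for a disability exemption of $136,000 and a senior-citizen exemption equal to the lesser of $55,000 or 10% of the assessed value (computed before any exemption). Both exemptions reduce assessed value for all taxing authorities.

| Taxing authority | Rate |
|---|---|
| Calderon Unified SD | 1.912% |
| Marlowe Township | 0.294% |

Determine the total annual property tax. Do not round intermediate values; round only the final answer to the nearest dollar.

Assessed value = $1,742,360 × 0.19 = $331,048.4
Senior-citizen exemption = min($55,000, 10% × $331,048.4) = min($55,000, $33,104.84) = $33,104.84 (percentage binds)
Taxable value = $331,048.4 − $136,000 − $33,104.84 = $161,943.56
Calderon Unified SD: $161,943.56 × 0.01912 = $3,096.3608672
Marlowe Township: $161,943.56 × 0.00294 = $476.1140664
Total = $3,572.4749336

$3,572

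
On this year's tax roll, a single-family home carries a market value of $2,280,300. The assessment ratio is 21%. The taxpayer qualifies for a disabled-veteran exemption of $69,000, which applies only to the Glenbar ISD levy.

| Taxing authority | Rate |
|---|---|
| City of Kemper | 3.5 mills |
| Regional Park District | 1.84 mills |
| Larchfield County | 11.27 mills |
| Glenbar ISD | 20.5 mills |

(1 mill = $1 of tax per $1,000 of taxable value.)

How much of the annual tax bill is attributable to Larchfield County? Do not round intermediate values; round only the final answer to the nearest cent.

$5,396.79

Assessed value = $2,280,300 × 0.21 = $478,863
Larchfield County taxable value = $478,863 (exemption does not apply)
Larchfield County levy = $478,863 × 0.01127 = $5,396.78601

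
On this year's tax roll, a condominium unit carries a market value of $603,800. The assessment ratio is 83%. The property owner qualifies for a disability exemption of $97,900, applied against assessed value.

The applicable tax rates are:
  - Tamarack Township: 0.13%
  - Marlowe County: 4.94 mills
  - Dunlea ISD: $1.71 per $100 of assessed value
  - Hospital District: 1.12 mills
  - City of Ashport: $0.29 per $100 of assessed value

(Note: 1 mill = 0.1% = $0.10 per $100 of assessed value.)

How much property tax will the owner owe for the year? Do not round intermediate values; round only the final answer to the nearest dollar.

$11,033

Assessed value = $603,800 × 0.83 = $501,154
Taxable value = $501,154 − $97,900 = $403,254
Tamarack Township: $403,254 × 0.0013 = $524.2302
Marlowe County: $403,254 × 0.00494 = $1,992.07476
Dunlea ISD: $403,254 × 0.0171 = $6,895.6434
Hospital District: $403,254 × 0.00112 = $451.64448
City of Ashport: $403,254 × 0.0029 = $1,169.4366
Total = $11,033.02944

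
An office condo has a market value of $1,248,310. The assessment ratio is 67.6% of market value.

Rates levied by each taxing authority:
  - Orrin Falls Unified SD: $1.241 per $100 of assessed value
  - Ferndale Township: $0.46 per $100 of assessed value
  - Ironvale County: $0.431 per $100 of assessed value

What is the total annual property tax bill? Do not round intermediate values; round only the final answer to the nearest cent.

$17,991.04

Assessed value = $1,248,310 × 0.676 = $843,857.56
Orrin Falls Unified SD: $843,857.56 × 0.01241 = $10,472.2723196
Ferndale Township: $843,857.56 × 0.0046 = $3,881.744776
Ironvale County: $843,857.56 × 0.00431 = $3,637.0260836
Total = $10,472.2723196 + $3,881.744776 + $3,637.0260836 = $17,991.0431792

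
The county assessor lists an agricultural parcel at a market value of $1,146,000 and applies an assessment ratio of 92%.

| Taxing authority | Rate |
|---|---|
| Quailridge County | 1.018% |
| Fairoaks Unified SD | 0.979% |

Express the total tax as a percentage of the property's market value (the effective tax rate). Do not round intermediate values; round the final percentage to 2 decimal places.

1.84%

Assessed value = $1,146,000 × 0.92 = $1,054,320
Quailridge County: $1,054,320 × 0.01018 = $10,732.9776
Fairoaks Unified SD: $1,054,320 × 0.00979 = $10,321.7928
Total tax = $21,054.7704
Effective rate = $21,054.7704 ÷ $1,146,000 = 1.84% of market value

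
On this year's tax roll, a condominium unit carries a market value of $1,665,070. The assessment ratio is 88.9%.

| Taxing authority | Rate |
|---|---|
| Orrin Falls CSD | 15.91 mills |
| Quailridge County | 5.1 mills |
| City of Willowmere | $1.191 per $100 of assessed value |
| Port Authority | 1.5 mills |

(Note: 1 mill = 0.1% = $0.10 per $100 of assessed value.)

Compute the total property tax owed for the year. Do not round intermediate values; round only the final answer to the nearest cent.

$50,950.11

Assessed value = $1,665,070 × 0.889 = $1,480,247.23
Orrin Falls CSD: $1,480,247.23 × 0.01591 = $23,550.7334293
Quailridge County: $1,480,247.23 × 0.0051 = $7,549.260873
City of Willowmere: $1,480,247.23 × 0.01191 = $17,629.7445093
Port Authority: $1,480,247.23 × 0.0015 = $2,220.370845
Total = $50,950.1096566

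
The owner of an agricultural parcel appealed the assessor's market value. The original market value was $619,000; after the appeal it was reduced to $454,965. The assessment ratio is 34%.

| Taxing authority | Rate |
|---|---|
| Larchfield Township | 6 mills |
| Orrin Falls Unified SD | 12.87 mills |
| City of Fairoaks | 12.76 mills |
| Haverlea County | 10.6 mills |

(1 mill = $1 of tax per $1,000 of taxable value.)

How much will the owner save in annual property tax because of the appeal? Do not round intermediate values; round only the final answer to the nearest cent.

Old assessed value = $619,000 × 0.34 = $210,460
New assessed value = $454,965 × 0.34 = $154,688.1
Combined rate = 0.006 + 0.01287 + 0.01276 + 0.0106 = 0.04223
Old tax = $210,460 × 0.04223 = $8,887.7258
New tax = $154,688.1 × 0.04223 = $6,532.478463
Reduction = $8,887.7258 − $6,532.478463 = $2,355.247337

$2,355.25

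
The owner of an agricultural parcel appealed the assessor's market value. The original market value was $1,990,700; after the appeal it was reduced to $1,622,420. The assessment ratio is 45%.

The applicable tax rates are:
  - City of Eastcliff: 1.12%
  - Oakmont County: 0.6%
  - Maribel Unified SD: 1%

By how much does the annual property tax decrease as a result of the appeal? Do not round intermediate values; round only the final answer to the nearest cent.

$4,507.75

Old assessed value = $1,990,700 × 0.45 = $895,815
New assessed value = $1,622,420 × 0.45 = $730,089
Combined rate = 0.0112 + 0.006 + 0.01 = 0.0272
Old tax = $895,815 × 0.0272 = $24,366.168
New tax = $730,089 × 0.0272 = $19,858.4208
Reduction = $24,366.168 − $19,858.4208 = $4,507.7472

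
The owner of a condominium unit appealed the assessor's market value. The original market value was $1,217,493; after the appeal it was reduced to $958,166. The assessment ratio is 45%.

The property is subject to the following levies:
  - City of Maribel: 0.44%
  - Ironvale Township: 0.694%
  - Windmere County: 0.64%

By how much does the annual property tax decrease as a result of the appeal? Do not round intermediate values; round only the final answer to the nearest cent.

Old assessed value = $1,217,493 × 0.45 = $547,871.85
New assessed value = $958,166 × 0.45 = $431,174.7
Combined rate = 0.0044 + 0.00694 + 0.0064 = 0.01774
Old tax = $547,871.85 × 0.01774 = $9,719.246619
New tax = $431,174.7 × 0.01774 = $7,649.039178
Reduction = $9,719.246619 − $7,649.039178 = $2,070.207441

$2,070.21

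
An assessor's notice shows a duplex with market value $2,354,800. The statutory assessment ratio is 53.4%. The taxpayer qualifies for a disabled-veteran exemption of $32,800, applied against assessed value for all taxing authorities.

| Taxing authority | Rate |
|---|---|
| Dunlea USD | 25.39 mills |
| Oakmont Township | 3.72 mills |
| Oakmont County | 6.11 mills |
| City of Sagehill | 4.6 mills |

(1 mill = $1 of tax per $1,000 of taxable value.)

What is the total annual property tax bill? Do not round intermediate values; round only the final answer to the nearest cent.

Assessed value = $2,354,800 × 0.534 = $1,257,463.2
Taxable value = $1,257,463.2 − $32,800 = $1,224,663.2
Dunlea USD: $1,224,663.2 × 0.02539 = $31,094.198648
Oakmont Township: $1,224,663.2 × 0.00372 = $4,555.747104
Oakmont County: $1,224,663.2 × 0.00611 = $7,482.692152
City of Sagehill: $1,224,663.2 × 0.0046 = $5,633.45072
Total = $31,094.198648 + $4,555.747104 + $7,482.692152 + $5,633.45072 = $48,766.088624

$48,766.09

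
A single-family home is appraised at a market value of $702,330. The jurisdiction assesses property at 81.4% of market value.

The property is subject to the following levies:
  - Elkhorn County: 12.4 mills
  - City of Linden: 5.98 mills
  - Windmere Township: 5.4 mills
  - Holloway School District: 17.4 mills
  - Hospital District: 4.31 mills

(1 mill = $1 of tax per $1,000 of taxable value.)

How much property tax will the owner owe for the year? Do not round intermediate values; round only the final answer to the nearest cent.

Assessed value = $702,330 × 0.814 = $571,696.62
Elkhorn County: $571,696.62 × 0.0124 = $7,089.038088
City of Linden: $571,696.62 × 0.00598 = $3,418.7457876
Windmere Township: $571,696.62 × 0.0054 = $3,087.161748
Holloway School District: $571,696.62 × 0.0174 = $9,947.521188
Hospital District: $571,696.62 × 0.00431 = $2,464.0124322
Total = $7,089.038088 + $3,418.7457876 + $3,087.161748 + $9,947.521188 + $2,464.0124322 = $26,006.4792438

$26,006.48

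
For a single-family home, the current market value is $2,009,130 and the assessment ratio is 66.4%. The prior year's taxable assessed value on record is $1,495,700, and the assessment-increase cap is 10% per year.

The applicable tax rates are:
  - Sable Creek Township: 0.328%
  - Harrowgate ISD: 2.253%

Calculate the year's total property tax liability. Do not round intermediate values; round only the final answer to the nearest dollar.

Uncapped assessed value = $2,009,130 × 0.664 = $1,334,062.32
Cap limit = $1,495,700 × 1.1 = $1,645,270
Taxable assessed value = min($1,334,062.32, $1,645,270) = $1,334,062.32 (cap does not bind)
Sable Creek Township: $1,334,062.32 × 0.00328 = $4,375.7244096
Harrowgate ISD: $1,334,062.32 × 0.02253 = $30,056.4240696
Total = $34,432.1484792

$34,432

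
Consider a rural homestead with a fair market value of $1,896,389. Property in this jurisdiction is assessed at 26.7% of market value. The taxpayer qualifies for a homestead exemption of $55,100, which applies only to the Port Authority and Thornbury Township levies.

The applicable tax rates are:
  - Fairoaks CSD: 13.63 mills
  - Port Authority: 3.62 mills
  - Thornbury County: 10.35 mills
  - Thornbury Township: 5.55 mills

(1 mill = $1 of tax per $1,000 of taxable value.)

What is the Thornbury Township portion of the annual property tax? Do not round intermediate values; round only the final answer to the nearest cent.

Assessed value = $1,896,389 × 0.267 = $506,335.863
Thornbury Township taxable value = $506,335.863 − $55,100 = $451,235.863
Thornbury Township levy = $451,235.863 × 0.00555 = $2,504.35903965

$2,504.36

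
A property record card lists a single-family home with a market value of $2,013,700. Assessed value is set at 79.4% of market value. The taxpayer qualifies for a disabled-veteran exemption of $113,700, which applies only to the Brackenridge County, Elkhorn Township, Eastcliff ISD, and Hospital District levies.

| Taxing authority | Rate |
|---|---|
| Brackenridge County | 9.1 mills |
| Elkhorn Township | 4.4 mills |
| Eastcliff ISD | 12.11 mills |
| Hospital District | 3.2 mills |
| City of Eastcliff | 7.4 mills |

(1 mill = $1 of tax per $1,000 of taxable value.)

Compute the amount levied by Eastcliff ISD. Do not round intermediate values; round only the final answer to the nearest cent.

$17,985.50

Assessed value = $2,013,700 × 0.794 = $1,598,877.8
Eastcliff ISD taxable value = $1,598,877.8 − $113,700 = $1,485,177.8
Eastcliff ISD levy = $1,485,177.8 × 0.01211 = $17,985.503158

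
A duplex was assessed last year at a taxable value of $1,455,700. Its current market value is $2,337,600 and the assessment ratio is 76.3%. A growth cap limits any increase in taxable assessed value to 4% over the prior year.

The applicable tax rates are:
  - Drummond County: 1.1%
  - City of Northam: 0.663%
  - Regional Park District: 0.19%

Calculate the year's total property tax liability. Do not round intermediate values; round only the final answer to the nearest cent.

$29,567.01

Uncapped assessed value = $2,337,600 × 0.763 = $1,783,588.8
Cap limit = $1,455,700 × 1.04 = $1,513,928
Taxable assessed value = min($1,783,588.8, $1,513,928) = $1,513,928 (cap binds)
Drummond County: $1,513,928 × 0.011 = $16,653.208
City of Northam: $1,513,928 × 0.00663 = $10,037.34264
Regional Park District: $1,513,928 × 0.0019 = $2,876.4632
Total = $29,567.01384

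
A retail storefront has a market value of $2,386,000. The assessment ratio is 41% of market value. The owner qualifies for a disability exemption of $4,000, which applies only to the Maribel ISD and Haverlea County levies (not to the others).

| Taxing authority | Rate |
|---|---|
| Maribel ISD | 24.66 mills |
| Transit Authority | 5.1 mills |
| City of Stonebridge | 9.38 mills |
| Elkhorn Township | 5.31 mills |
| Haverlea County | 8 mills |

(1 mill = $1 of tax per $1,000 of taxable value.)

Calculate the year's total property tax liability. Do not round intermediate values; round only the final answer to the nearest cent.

$51,179.10

Assessed value = $2,386,000 × 0.41 = $978,260
Maribel ISD: ($978,260 − $4,000) × 0.02466 = $974,260 × 0.02466 = $24,025.2516
Transit Authority: $978,260 × 0.0051 = $4,989.126
City of Stonebridge: $978,260 × 0.00938 = $9,176.0788
Elkhorn Township: $978,260 × 0.00531 = $5,194.5606
Haverlea County: ($978,260 − $4,000) × 0.008 = $974,260 × 0.008 = $7,794.08
Total = $51,179.097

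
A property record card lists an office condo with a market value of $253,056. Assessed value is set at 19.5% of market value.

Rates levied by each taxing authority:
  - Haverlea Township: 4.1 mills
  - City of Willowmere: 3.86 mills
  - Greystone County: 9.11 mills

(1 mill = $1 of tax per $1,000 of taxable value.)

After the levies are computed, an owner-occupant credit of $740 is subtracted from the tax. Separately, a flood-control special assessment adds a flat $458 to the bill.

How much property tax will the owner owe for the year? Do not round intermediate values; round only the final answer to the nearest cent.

Assessed value = $253,056 × 0.195 = $49,345.92
Haverlea Township: $49,345.92 × 0.0041 = $202.318272
City of Willowmere: $49,345.92 × 0.00386 = $190.4752512
Greystone County: $49,345.92 × 0.00911 = $449.5413312
Levies subtotal = $842.3348544
After credit = $842.3348544 − $740 = $102.3348544
Total = $102.3348544 + $458 = $560.3348544

$560.33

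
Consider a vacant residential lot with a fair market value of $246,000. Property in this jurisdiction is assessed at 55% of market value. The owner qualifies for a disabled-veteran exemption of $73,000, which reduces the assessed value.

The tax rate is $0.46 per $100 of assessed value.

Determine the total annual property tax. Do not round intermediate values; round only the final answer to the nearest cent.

Assessed value = $246,000 × 0.55 = $135,300
Taxable value = $135,300 − $73,000 = $62,300
Tax = $62,300 × 0.0046 = $286.58

$286.58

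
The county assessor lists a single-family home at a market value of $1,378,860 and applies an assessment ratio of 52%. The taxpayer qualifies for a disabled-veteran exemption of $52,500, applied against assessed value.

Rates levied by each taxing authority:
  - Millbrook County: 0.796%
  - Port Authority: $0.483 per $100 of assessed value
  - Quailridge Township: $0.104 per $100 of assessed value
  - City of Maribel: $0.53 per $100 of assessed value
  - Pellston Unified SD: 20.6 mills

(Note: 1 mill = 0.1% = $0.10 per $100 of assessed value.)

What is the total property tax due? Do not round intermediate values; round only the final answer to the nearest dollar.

Assessed value = $1,378,860 × 0.52 = $717,007.2
Taxable value = $717,007.2 − $52,500 = $664,507.2
Millbrook County: $664,507.2 × 0.00796 = $5,289.477312
Port Authority: $664,507.2 × 0.00483 = $3,209.569776
Quailridge Township: $664,507.2 × 0.00104 = $691.087488
City of Maribel: $664,507.2 × 0.0053 = $3,521.88816
Pellston Unified SD: $664,507.2 × 0.0206 = $13,688.84832
Total = $26,400.871056

$26,401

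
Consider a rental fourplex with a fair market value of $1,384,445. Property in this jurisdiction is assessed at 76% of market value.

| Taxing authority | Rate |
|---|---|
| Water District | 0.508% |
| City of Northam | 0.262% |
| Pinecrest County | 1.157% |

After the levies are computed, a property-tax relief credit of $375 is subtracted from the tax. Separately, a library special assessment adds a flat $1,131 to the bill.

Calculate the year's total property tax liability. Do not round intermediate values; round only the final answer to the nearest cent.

Assessed value = $1,384,445 × 0.76 = $1,052,178.2
Water District: $1,052,178.2 × 0.00508 = $5,345.065256
City of Northam: $1,052,178.2 × 0.00262 = $2,756.706884
Pinecrest County: $1,052,178.2 × 0.01157 = $12,173.701774
Levies subtotal = $20,275.473914
After credit = $20,275.473914 − $375 = $19,900.473914
Total = $19,900.473914 + $1,131 = $21,031.473914

$21,031.47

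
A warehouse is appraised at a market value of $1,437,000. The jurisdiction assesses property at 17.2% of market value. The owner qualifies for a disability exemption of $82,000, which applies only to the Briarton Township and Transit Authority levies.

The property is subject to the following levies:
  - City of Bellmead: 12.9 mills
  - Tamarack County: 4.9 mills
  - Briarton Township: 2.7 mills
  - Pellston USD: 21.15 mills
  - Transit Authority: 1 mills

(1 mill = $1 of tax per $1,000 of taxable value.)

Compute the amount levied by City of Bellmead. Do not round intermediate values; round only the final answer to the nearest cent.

$3,188.42

Assessed value = $1,437,000 × 0.172 = $247,164
City of Bellmead taxable value = $247,164 (exemption does not apply)
City of Bellmead levy = $247,164 × 0.0129 = $3,188.4156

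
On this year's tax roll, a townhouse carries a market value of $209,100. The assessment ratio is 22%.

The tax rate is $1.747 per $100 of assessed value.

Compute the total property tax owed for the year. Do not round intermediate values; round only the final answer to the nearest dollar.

Assessed value = $209,100 × 0.22 = $46,002
Tax = $46,002 × 0.01747 = $803.65494

$804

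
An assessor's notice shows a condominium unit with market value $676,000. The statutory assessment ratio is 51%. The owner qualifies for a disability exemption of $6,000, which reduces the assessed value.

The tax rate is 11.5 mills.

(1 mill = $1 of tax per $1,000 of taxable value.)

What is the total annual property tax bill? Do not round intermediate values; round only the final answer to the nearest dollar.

Assessed value = $676,000 × 0.51 = $344,760
Taxable value = $344,760 − $6,000 = $338,760
Tax = $338,760 × 0.0115 = $3,895.74

$3,896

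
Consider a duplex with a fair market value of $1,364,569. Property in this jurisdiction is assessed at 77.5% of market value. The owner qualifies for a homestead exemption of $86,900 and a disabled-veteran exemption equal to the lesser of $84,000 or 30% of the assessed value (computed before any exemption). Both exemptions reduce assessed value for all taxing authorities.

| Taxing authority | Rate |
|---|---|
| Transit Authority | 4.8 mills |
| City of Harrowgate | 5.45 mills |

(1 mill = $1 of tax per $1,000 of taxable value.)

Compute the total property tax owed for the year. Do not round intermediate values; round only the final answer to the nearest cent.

Assessed value = $1,364,569 × 0.775 = $1,057,540.975
Disabled-veteran exemption = min($84,000, 30% × $1,057,540.975) = min($84,000, $317,262.2925) = $84,000 (dollar cap binds)
Taxable value = $1,057,540.975 − $86,900 − $84,000 = $886,640.975
Transit Authority: $886,640.975 × 0.0048 = $4,255.87668
City of Harrowgate: $886,640.975 × 0.00545 = $4,832.19331375
Total = $9,088.06999375

$9,088.07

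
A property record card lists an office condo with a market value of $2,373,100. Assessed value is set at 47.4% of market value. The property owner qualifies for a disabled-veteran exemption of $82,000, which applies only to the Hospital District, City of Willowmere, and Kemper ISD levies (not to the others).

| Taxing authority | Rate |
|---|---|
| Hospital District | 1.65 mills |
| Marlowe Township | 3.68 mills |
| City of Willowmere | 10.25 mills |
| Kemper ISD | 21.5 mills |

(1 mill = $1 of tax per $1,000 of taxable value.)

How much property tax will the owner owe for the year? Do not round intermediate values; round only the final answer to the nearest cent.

Assessed value = $2,373,100 × 0.474 = $1,124,849.4
Hospital District: ($1,124,849.4 − $82,000) × 0.00165 = $1,042,849.4 × 0.00165 = $1,720.70151
Marlowe Township: $1,124,849.4 × 0.00368 = $4,139.445792
City of Willowmere: ($1,124,849.4 − $82,000) × 0.01025 = $1,042,849.4 × 0.01025 = $10,689.20635
Kemper ISD: ($1,124,849.4 − $82,000) × 0.0215 = $1,042,849.4 × 0.0215 = $22,421.2621
Total = $38,970.615752

$38,970.62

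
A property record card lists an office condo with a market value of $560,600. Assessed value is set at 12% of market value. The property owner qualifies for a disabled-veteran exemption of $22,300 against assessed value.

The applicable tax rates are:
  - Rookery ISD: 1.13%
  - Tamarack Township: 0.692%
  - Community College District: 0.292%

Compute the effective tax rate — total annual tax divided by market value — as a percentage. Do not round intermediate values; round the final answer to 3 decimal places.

0.170%

Assessed value = $560,600 × 0.12 = $67,272
Taxable value = $67,272 − $22,300 = $44,972
Rookery ISD: $44,972 × 0.0113 = $508.1836
Tamarack Township: $44,972 × 0.00692 = $311.20624
Community College District: $44,972 × 0.00292 = $131.31824
Total tax = $950.70808
Effective rate = $950.70808 ÷ $560,600 = 0.170% of market value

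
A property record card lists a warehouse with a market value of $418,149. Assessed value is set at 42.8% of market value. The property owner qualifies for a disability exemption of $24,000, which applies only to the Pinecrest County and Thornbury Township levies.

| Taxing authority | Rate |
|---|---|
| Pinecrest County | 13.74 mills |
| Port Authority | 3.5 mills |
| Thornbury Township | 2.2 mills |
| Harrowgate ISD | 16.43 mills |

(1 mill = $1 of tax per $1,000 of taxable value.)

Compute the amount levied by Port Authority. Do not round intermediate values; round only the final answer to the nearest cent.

Assessed value = $418,149 × 0.428 = $178,967.772
Port Authority taxable value = $178,967.772 (exemption does not apply)
Port Authority levy = $178,967.772 × 0.0035 = $626.387202

$626.39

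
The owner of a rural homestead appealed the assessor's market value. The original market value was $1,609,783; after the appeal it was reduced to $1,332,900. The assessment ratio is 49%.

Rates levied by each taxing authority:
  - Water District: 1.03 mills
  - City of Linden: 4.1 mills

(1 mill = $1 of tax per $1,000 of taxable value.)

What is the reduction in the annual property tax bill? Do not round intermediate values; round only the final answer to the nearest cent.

$696.00

Old assessed value = $1,609,783 × 0.49 = $788,793.67
New assessed value = $1,332,900 × 0.49 = $653,121
Combined rate = 0.00103 + 0.0041 = 0.00513
Old tax = $788,793.67 × 0.00513 = $4,046.5115271
New tax = $653,121 × 0.00513 = $3,350.51073
Reduction = $4,046.5115271 − $3,350.51073 = $696.0007971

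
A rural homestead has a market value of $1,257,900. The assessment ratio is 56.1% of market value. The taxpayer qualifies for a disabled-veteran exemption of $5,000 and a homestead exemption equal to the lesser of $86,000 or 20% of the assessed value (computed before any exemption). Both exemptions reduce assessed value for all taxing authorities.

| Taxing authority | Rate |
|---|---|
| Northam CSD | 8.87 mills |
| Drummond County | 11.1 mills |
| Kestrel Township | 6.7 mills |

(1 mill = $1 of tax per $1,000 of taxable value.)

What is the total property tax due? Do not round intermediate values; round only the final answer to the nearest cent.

$16,393.57

Assessed value = $1,257,900 × 0.561 = $705,681.9
Homestead exemption = min($86,000, 20% × $705,681.9) = min($86,000, $141,136.38) = $86,000 (dollar cap binds)
Taxable value = $705,681.9 − $5,000 − $86,000 = $614,681.9
Northam CSD: $614,681.9 × 0.00887 = $5,452.228453
Drummond County: $614,681.9 × 0.0111 = $6,822.96909
Kestrel Township: $614,681.9 × 0.0067 = $4,118.36873
Total = $16,393.566273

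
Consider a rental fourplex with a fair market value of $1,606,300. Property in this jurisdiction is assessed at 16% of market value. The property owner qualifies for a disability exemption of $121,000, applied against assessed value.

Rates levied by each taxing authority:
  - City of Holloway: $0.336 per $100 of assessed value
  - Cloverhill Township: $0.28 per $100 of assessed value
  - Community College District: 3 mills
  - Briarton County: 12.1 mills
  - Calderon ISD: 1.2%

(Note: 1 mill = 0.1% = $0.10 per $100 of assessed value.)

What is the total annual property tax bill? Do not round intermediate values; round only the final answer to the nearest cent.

$4,523.63

Assessed value = $1,606,300 × 0.16 = $257,008
Taxable value = $257,008 − $121,000 = $136,008
City of Holloway: $136,008 × 0.00336 = $456.98688
Cloverhill Township: $136,008 × 0.0028 = $380.8224
Community College District: $136,008 × 0.003 = $408.024
Briarton County: $136,008 × 0.0121 = $1,645.6968
Calderon ISD: $136,008 × 0.012 = $1,632.096
Total = $4,523.62608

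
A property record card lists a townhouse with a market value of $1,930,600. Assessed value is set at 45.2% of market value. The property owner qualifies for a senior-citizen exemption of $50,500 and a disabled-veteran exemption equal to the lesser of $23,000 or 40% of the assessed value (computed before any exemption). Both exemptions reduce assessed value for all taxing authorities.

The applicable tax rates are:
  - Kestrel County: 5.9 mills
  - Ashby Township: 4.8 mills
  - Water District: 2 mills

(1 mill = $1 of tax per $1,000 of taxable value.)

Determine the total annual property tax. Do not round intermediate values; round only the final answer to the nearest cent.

$10,148.97

Assessed value = $1,930,600 × 0.452 = $872,631.2
Disabled-veteran exemption = min($23,000, 40% × $872,631.2) = min($23,000, $349,052.48) = $23,000 (dollar cap binds)
Taxable value = $872,631.2 − $50,500 − $23,000 = $799,131.2
Kestrel County: $799,131.2 × 0.0059 = $4,714.87408
Ashby Township: $799,131.2 × 0.0048 = $3,835.82976
Water District: $799,131.2 × 0.002 = $1,598.2624
Total = $10,148.96624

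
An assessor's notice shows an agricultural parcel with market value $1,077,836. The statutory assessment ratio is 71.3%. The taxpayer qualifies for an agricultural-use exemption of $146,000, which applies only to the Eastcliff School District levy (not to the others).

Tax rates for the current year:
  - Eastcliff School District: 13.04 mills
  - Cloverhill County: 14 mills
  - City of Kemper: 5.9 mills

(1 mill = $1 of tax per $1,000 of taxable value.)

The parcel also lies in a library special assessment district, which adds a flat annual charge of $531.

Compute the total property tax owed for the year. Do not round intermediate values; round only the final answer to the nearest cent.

$23,941.45

Assessed value = $1,077,836 × 0.713 = $768,497.068
Eastcliff School District: ($768,497.068 − $146,000) × 0.01304 = $622,497.068 × 0.01304 = $8,117.36176672
Cloverhill County: $768,497.068 × 0.014 = $10,758.958952
City of Kemper: $768,497.068 × 0.0059 = $4,534.1327012
Levies subtotal = $23,410.45341992
Total = $23,410.45341992 + $531 = $23,941.45341992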